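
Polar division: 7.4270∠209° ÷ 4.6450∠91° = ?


r = 7.4270 / 4.6450 = 1.5989
theta = 209° - 91° = 118° = 118° (mod 360)

1.5989 cis(118°)


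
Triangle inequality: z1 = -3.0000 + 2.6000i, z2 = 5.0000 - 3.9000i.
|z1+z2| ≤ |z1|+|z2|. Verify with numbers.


|z1| = sqrt((-3)^2 + 2.6^2) = sqrt(15.76) = 3.9699
|z2| = sqrt(5^2 + (-3.9)^2) = sqrt(40.21) = 6.3411
z1+z2 = 2.0000 - 1.3000i
|z1+z2| = sqrt(5.69) = 2.3854
|z1|+|z2| = 3.9699 + 6.3411 = 10.3110

|z1+z2| = 2.3854 ≤ |z1|+|z2| = 10.3110 (verified)


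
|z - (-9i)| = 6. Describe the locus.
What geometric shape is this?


|z - z0| = r is a circle with center z0 and radius r.
Center = (0, -9), radius = 6

Circle with center (0, -9) and radius 6


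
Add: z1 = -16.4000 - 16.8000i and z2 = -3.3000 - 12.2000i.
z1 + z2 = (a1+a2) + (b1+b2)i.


Real: -16.4 - 3.3 = -19.7
Imag: -16.8 - 12.2 = -29

-19.7000 - 29.0000i


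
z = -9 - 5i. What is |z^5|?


|z| = sqrt(81+25) = sqrt(106) = 10.2956
|z^5| = |z|^5 = (sqrt(106))^5 = 106^2 * sqrt(106) = 11236*sqrt(106)

|z^5| = 11236*sqrt(106) ≈ 115681.7003


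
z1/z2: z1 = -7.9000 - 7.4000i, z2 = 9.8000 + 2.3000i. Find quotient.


Conjugate of z2 = 9.8000 - 2.3000i
Numerator: (-7.9000 - 7.4000i)(9.8000 - 2.3000i) = -94.4400 - 54.3500i
Denominator: 9.8^2 + 2.3^2 = 101.33
Result = (-94.4400 - 54.3500i)/101.33

-0.9320 - 0.5364i


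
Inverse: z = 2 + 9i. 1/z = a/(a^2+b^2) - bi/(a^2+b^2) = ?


|z|^2 = 4+81 = 85
1/z = (2 - 9i)/85

1/z = 0.0235 - 0.1059i


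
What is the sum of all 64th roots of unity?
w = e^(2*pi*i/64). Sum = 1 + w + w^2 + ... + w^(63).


The sum of all 64th roots of unity is 0.
Geometric series: (1 - w^64)/(1 - w) = (1-1)/(1-w) = 0 since w^64 = 1, w ≠ 1.
Alternatively: coefficient of z^63 in z^64 - 1 is 0.

0


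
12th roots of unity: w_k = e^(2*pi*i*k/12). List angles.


The 12th roots of unity are cis(360k/12°) for k=0..11
Angle step = 360/12 = 30°
Primitive root: cis(30°)
Primitive root = 0.8660 + 0.5000i

12 roots at angles: 0°, 30°, 60°, 90°, 120°, 150°, 180°, 210°, 240°, 270°, 300°, 330°


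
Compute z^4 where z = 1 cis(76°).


r^4 = 1^4 = 1
n*theta = 4*76° = 304° = 304° (mod 360)
a = 1*cos(304°) = 0.5592
b = 1*sin(304°) = -0.8290

1 cis(304°) = 0.5592 - 0.8290i


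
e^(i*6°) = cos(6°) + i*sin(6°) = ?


cos(6°) = 0.9945
sin(6°) = 0.1045

e^(i*6°) = 0.9945 + 0.1045i


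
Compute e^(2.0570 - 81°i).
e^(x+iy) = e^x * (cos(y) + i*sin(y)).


e^2.0570 = 7.8225
cos(-81°) = 0.15643
sin(-81°) = -0.98769
Real = 7.8225*0.15643 = 1.2237
Imag = 7.8225*(-0.98769) = -7.7262

1.2237 - 7.7262i


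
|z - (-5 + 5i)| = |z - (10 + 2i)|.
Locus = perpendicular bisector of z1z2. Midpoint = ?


Equal distances means the locus is the perpendicular bisector of z1 and z2.
Midpoint = ((-5+10)/2, (5+2)/2) = (2.5000, 3.5000)

Perpendicular bisector through (2.5000, 3.5000)


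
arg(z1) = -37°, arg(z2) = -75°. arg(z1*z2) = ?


arg(z1*z2) = -37° - 75° = -112°
Normalized to (-180°, 180°]: -112°

-112°


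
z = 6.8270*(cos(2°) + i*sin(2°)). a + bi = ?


a = 6.8270*cos(2°) = 6.8270*0.99939 = 6.8228
b = 6.8270*sin(2°) = 6.8270*0.0349 = 0.2383

6.8228 + 0.2383i


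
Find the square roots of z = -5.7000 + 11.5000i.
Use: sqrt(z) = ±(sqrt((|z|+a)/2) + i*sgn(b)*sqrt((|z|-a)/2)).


|z| = sqrt(32.49+132.25) = 12.8351
sqrt((|z|+a)/2) = sqrt((12.8351+(-5.7))/2) = sqrt(3.5676) = 1.8888
sqrt((|z|-a)/2) = sqrt((12.8351-(-5.7))/2) = sqrt(9.2676) = 3.0443

±(1.8888 + 3.0443i) i.e. 1.8888 + 3.0443i and -1.8888 - 3.0443i


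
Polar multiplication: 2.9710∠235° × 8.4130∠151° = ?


r = 2.9710 * 8.4130 = 24.9950
theta = 235° + 151° = 386° = 26° (mod 360)

24.9950 cis(26°)


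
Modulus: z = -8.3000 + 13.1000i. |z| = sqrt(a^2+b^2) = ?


|z| = sqrt((-8.3)^2 + 13.1^2) = sqrt(68.89 + 171.61) = sqrt(240.5) = 15.5081

|z| = 15.5081


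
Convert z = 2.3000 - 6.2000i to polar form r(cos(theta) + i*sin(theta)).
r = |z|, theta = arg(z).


r = sqrt(5.29+38.44) = sqrt(43.73) = 6.6129
theta = atan2(-6.2, 2.3) = -69.6468 degrees

r = 6.6129, theta = -69.6468 degrees


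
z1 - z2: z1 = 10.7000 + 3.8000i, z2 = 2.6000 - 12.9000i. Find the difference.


Real: 10.7 - 2.6 = 8.1
Imag: 3.8 + 12.9 = 16.7

8.1000 + 16.7000i


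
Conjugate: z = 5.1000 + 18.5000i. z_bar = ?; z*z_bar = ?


z_bar = 5.1000 - 18.5000i
z*z_bar = 5.1^2 + 18.5^2 = 26.01 + 342.25 = 368.26

z_bar = 5.1000 - 18.5000i, z*z_bar = 368.26


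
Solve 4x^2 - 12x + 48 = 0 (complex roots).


disc = (-12)^2 - 4*4*48 = 144 - 768 = -624
sqrt(|disc|) = sqrt(624) = 24.9800
Real part = 12/(2*4) = 1.5000
Imag part = 24.9800/(2*4) = 3.1225

1.5000 ± 3.1225i


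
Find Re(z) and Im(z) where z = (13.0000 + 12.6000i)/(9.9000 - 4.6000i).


Multiply by conjugate: (13.0000 + 12.6000i)(9.9000 + 4.6000i) / (9.9^2 + (-4.6)^2)
Numerator real = 13*9.9 + 12.6*(-4.6) = 70.74
Numerator imag = 12.6*9.9 - 13*(-4.6) = 184.54
Denominator = 119.17
Re(z) = 70.74/119.17 = 0.5936
Im(z) = 184.54/119.17 = 1.5485

Re(z) = 0.5936, Im(z) = 1.5485


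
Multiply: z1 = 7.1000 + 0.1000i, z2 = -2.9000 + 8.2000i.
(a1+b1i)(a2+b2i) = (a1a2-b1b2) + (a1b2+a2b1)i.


Real = 7.1*(-2.9) - 0.1*8.2 = -20.59 - 0.82 = -21.41
Imag = 7.1*8.2 - (2.9)*0.1 = 58.22 - (0.29) = 57.93

-21.4100 + 57.9300i


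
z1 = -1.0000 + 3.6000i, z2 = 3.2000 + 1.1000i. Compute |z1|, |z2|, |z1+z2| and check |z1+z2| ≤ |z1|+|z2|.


|z1| = sqrt((-1)^2 + 3.6^2) = sqrt(13.96) = 3.7363
|z2| = sqrt(3.2^2 + 1.1^2) = sqrt(11.45) = 3.3838
z1+z2 = 2.2000 + 4.7000i
|z1+z2| = sqrt(26.93) = 5.1894
|z1|+|z2| = 3.7363 + 3.3838 = 7.1201

|z1+z2| = 5.1894 ≤ |z1|+|z2| = 7.1201 (verified)


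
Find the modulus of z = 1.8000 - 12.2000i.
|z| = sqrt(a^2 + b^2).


|z| = sqrt(1.8^2 + (-12.2)^2) = sqrt(3.24 + 148.84) = sqrt(152.08) = 12.3321

|z| = 12.3321


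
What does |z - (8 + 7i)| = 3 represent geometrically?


|z - z0| = r is a circle with center z0 and radius r.
Center = (8, 7), radius = 3

Circle with center (8, 7) and radius 3


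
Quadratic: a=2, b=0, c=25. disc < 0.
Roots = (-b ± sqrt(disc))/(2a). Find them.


disc = 0^2 - 4*2*25 = 0 - 200 = -200
sqrt(|disc|) = sqrt(200) = 14.1421
Real part = 0/(2*2) = 0
Imag part = 14.1421/(2*2) = 3.5355

0 ± 3.5355i


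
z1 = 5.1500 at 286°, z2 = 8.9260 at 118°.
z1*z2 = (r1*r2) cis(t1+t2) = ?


r = 5.1500 * 8.9260 = 45.9689
theta = 286° + 118° = 404° = 44° (mod 360)

45.9689 cis(44°)


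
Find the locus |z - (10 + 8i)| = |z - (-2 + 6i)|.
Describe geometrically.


Equal distances means the locus is the perpendicular bisector of z1 and z2.
Midpoint = ((10+(-2))/2, (8+6)/2) = (4.0000, 7.0000)

Perpendicular bisector through (4.0000, 7.0000)


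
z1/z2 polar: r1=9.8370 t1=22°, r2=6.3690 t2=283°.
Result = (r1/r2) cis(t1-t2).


r = 9.8370 / 6.3690 = 1.5445
theta = 22° - 283° = -261° = 99° (mod 360)

1.5445 cis(99°)


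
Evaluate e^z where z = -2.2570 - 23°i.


e^-2.2570 = 0.10466
cos(-23°) = 0.9205
sin(-23°) = -0.3907
Real = 0.10466*0.9205 = 0.0963
Imag = 0.10466*(-0.3907) = -0.0409

0.0963 - 0.0409i


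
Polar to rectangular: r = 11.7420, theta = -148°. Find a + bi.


a = 11.7420*cos(-148°) = 11.7420*(-0.84805) = -9.9578
b = 11.7420*sin(-148°) = 11.7420*(-0.52992) = -6.2223

-9.9578 - 6.2223i


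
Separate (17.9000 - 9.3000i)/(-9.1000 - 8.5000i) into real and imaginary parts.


Multiply by conjugate: (17.9000 - 9.3000i)(-9.1000 + 8.5000i) / ((-9.1)^2 + (-8.5)^2)
Numerator real = 17.9*(-9.1) - (9.3)*(-8.5) = -83.84
Numerator imag = -9.3*(-9.1) - 17.9*(-8.5) = 236.78
Denominator = 155.06
Re(z) = -83.84/155.06 = -0.5407
Im(z) = 236.78/155.06 = 1.5270

Re(z) = -0.5407, Im(z) = 1.5270


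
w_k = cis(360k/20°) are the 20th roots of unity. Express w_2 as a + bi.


Angle = 360*2/20 = 36°
a = cos(36°) = 0.8090
b = sin(36°) = 0.5878

0.8090 + 0.5878i


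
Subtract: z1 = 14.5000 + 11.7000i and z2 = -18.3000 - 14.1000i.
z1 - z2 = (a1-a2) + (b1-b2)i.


Real: 14.5 + 18.3 = 32.8
Imag: 11.7 + 14.1 = 25.8

32.8000 + 25.8000i


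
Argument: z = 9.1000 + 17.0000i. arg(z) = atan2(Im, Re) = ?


Re = 9.1, Im = 17
arg = atan2(17, 9.1) = 61.8401 degrees

arg(z) = 61.8401 degrees


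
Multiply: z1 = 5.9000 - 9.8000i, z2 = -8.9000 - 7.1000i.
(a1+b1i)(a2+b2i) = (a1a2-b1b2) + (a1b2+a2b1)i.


Real = 5.9*(-8.9) - (-9.8)*(-7.1) = -52.51 - 69.58 = -122.09
Imag = 5.9*(-7.1) - (8.9)*(-9.8) = -41.89 + 87.22 = 45.33

-122.0900 + 45.3300i


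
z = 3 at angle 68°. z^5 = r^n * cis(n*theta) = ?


r^5 = 3^5 = 243
n*theta = 5*68° = 340° = 340° (mod 360)
a = 243*cos(340°) = 228.3453
b = 243*sin(340°) = -83.1109

243 cis(340°) = 228.3453 - 83.1109i


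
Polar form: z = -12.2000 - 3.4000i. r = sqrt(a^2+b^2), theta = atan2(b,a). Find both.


r = sqrt(148.84+11.56) = sqrt(160.4) = 12.6649
theta = atan2(-3.4, -12.2) = -164.4275 degrees

r = 12.6649, theta = -164.4275 degrees


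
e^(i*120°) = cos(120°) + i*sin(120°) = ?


cos(120°) = -0.5000
sin(120°) = 0.8660

e^(i*120°) = -0.5000 + 0.8660i


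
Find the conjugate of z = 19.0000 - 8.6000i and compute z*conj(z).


z_bar = 19.0000 + 8.6000i
z*z_bar = 19^2 + (-8.6)^2 = 361 + 73.96 = 434.96

z_bar = 19.0000 + 8.6000i, z*z_bar = 434.96


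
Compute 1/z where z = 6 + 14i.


|z|^2 = 36+196 = 232
1/z = (6 - 14i)/232

1/z = 0.0259 - 0.0603i


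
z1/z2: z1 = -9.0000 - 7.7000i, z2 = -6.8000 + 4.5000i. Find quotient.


Conjugate of z2 = -6.8000 - 4.5000i
Numerator: (-9.0000 - 7.7000i)(-6.8000 - 4.5000i) = 26.5500 + 92.8600i
Denominator: (-6.8)^2 + 4.5^2 = 66.49
Result = (26.5500 + 92.8600i)/66.49

0.3993 + 1.3966i


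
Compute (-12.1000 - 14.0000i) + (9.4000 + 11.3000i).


Real: -12.1 + 9.4 = -2.7
Imag: -14 + 11.3 = -2.7

-2.7000 - 2.7000i


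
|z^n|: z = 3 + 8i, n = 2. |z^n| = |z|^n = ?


|z| = sqrt(9+64) = sqrt(73) = 8.5440
|z^2| = |z|^2 = (sqrt(73))^2 = 73

|z^2| = 73


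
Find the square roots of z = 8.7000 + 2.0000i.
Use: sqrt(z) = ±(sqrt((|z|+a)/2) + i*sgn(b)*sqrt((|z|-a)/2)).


|z| = sqrt(75.69+4) = 8.9269
sqrt((|z|+a)/2) = sqrt((8.9269+8.7)/2) = sqrt(8.8135) = 2.9687
sqrt((|z|-a)/2) = sqrt((8.9269-8.7)/2) = sqrt(0.1135) = 0.3368

±(2.9687 + 0.3368i) i.e. 2.9687 + 0.3368i and -2.9687 - 0.3368i


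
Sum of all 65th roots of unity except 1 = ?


With w = e^(2*pi*i/65), all 65 of the 65th roots of unity w^0 = 1, w, ..., w^(64) sum to 0: 1 + w + ... + w^(64) = (1 - w^65)/(1 - w) = 0 since w^65 = 1, w ≠ 1.
Removing the root 1: w + w^2 + ... + w^(64) = 0 - 1 = -1

Sum = -1


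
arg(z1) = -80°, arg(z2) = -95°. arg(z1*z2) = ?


arg(z1*z2) = -80° - 95° = -175°
Normalized to (-180°, 180°]: -175°

-175°


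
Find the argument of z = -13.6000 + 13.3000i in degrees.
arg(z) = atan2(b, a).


Re = -13.6, Im = 13.3
arg = atan2(13.3, -13.6) = 135.6390 degrees

arg(z) = 135.6390 degrees


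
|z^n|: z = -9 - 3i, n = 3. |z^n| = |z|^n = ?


|z| = sqrt(81+9) = sqrt(90) = 9.4868
|z^3| = |z|^3 = (sqrt(90))^3 = 90*sqrt(90)

|z^3| = 90*sqrt(90) ≈ 853.8150


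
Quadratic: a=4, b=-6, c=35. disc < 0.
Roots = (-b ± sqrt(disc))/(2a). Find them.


disc = (-6)^2 - 4*4*35 = 36 - 560 = -524
sqrt(|disc|) = sqrt(524) = 22.8910
Real part = 6/(2*4) = 0.7500
Imag part = 22.8910/(2*4) = 2.8614

0.7500 ± 2.8614i


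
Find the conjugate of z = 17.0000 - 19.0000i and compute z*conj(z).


z_bar = 17.0000 + 19.0000i
z*z_bar = 17^2 + (-19)^2 = 289 + 361 = 650

z_bar = 17.0000 + 19.0000i, z*z_bar = 650


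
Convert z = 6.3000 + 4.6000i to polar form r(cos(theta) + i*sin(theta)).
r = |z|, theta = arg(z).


r = sqrt(39.69+21.16) = sqrt(60.85) = 7.8006
theta = atan2(4.6, 6.3) = 36.1354 degrees

r = 7.8006, theta = 36.1354 degrees


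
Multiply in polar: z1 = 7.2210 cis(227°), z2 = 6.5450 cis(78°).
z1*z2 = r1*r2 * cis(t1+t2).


r = 7.2210 * 6.5450 = 47.2614
theta = 227° + 78° = 305° = 305° (mod 360)

47.2614 cis(305°)


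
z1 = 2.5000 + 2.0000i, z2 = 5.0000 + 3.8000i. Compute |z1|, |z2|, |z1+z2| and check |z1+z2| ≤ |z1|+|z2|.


|z1| = sqrt(2.5^2 + 2^2) = sqrt(10.25) = 3.2016
|z2| = sqrt(5^2 + 3.8^2) = sqrt(39.44) = 6.2801
z1+z2 = 7.5000 + 5.8000i
|z1+z2| = sqrt(89.89) = 9.4810
|z1|+|z2| = 3.2016 + 6.2801 = 9.4817

|z1+z2| = 9.4810 ≤ |z1|+|z2| = 9.4817 (verified)


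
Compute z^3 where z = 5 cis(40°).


r^3 = 5^3 = 125
n*theta = 3*40° = 120° = 120° (mod 360)
a = 125*cos(120°) = -62.5000
b = 125*sin(120°) = 108.2532

125 cis(120°) = -62.5000 + 108.2532i


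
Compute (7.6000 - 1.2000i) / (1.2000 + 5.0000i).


Conjugate of z2 = 1.2000 - 5.0000i
Numerator: (7.6000 - 1.2000i)(1.2000 - 5.0000i) = 3.1200 - 39.4400i
Denominator: 1.2^2 + 5^2 = 26.44
Result = (3.1200 - 39.4400i)/26.44

0.1180 - 1.4917i


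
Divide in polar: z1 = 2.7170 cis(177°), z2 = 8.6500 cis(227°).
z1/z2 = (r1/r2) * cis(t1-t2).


r = 2.7170 / 8.6500 = 0.3141
theta = 177° - 227° = -50° = 310° (mod 360)

0.3141 cis(310°)


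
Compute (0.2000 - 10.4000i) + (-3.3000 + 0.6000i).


Real: 0.2 - 3.3 = -3.1
Imag: -10.4 + 0.6 = -9.8

-3.1000 - 9.8000i


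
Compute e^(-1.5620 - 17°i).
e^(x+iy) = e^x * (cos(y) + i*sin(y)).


e^-1.5620 = 0.20972
cos(-17°) = 0.9563
sin(-17°) = -0.2924
Real = 0.20972*0.9563 = 0.2006
Imag = 0.20972*(-0.2924) = -0.0613

0.2006 - 0.0613i


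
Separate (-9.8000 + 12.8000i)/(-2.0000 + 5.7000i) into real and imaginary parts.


Multiply by conjugate: (-9.8000 + 12.8000i)(-2.0000 - 5.7000i) / ((-2)^2 + 5.7^2)
Numerator real = -9.8*(-2) + 12.8*5.7 = 92.56
Numerator imag = 12.8*(-2) - (-9.8)*5.7 = 30.26
Denominator = 36.49
Re(z) = 92.56/36.49 = 2.5366
Im(z) = 30.26/36.49 = 0.8293

Re(z) = 2.5366, Im(z) = 0.8293


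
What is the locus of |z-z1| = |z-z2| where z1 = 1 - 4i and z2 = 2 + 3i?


Equal distances means the locus is the perpendicular bisector of z1 and z2.
Midpoint = ((1+2)/2, (-4+3)/2) = (1.5000, -0.5000)

Perpendicular bisector through (1.5000, -0.5000)


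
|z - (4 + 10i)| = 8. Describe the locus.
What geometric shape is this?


|z - z0| = r is a circle with center z0 and radius r.
Center = (4, 10), radius = 8

Circle with center (4, 10) and radius 8


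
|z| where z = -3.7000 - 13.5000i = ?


|z| = sqrt((-3.7)^2 + (-13.5)^2) = sqrt(13.69 + 182.25) = sqrt(195.94) = 13.9979

|z| = 13.9979


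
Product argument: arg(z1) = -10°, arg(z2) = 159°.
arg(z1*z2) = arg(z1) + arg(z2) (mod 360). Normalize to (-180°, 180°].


arg(z1*z2) = -10° + 159° = 149°
Normalized to (-180°, 180°]: 149°

149°


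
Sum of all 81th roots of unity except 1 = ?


With w = e^(2*pi*i/81), all 81 of the 81th roots of unity w^0 = 1, w, ..., w^(80) sum to 0: 1 + w + ... + w^(80) = (1 - w^81)/(1 - w) = 0 since w^81 = 1, w ≠ 1.
Removing the root 1: w + w^2 + ... + w^(80) = 0 - 1 = -1

Sum = -1


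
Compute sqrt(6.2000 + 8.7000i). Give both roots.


|z| = sqrt(38.44+75.69) = 10.6832
sqrt((|z|+a)/2) = sqrt((10.6832+6.2)/2) = sqrt(8.4416) = 2.9054
sqrt((|z|-a)/2) = sqrt((10.6832-6.2)/2) = sqrt(2.2416) = 1.4972

±(2.9054 + 1.4972i) i.e. 2.9054 + 1.4972i and -2.9054 - 1.4972i


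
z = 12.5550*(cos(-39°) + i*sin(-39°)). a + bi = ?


a = 12.5550*cos(-39°) = 12.5550*0.77715 = 9.7571
b = 12.5550*sin(-39°) = 12.5550*(-0.62932) = -7.9011

9.7571 - 7.9011i


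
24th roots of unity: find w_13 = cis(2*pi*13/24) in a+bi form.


Angle = 360*13/24 = 195°
a = cos(195°) = -0.9659
b = sin(195°) = -0.2588

-0.9659 - 0.2588i


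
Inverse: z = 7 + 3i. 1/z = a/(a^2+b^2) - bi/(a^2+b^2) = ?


|z|^2 = 49+9 = 58
1/z = (7 - 3i)/58

1/z = 0.1207 - 0.0517i


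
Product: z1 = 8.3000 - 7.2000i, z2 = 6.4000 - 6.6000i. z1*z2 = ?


Real = 8.3*6.4 - (-7.2)*(-6.6) = 53.12 - 47.52 = 5.6
Imag = 8.3*(-6.6) + 6.4*(-7.2) = -54.78 - (46.08) = -100.86

5.6000 - 100.8600i


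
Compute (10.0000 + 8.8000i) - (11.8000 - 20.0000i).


Real: 10 - 11.8 = -1.8
Imag: 8.8 + 20 = 28.8

-1.8000 + 28.8000i


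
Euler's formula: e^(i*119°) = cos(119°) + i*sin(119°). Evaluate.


cos(119°) = -0.4848
sin(119°) = 0.8746

e^(i*119°) = -0.4848 + 0.8746i


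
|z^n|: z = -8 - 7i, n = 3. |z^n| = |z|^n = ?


|z| = sqrt(64+49) = sqrt(113) = 10.6301
|z^3| = |z|^3 = (sqrt(113))^3 = 113*sqrt(113)

|z^3| = 113*sqrt(113) ≈ 1201.2065


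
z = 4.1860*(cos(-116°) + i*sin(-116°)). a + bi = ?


a = 4.1860*cos(-116°) = 4.1860*(-0.43837) = -1.8350
b = 4.1860*sin(-116°) = 4.1860*(-0.8988) = -3.7624

-1.8350 - 3.7624i


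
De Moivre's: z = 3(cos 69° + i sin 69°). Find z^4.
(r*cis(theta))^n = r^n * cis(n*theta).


r^4 = 3^4 = 81
n*theta = 4*69° = 276° = 276° (mod 360)
a = 81*cos(276°) = 8.4668
b = 81*sin(276°) = -80.5563

81 cis(276°) = 8.4668 - 80.5563i


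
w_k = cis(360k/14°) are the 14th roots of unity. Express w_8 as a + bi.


Angle = 360*8/14 = 205.7143°
a = cos(205.7143°) = -0.9010
b = sin(205.7143°) = -0.4339

-0.9010 - 0.4339i


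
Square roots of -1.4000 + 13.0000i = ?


|z| = sqrt(1.96+169) = 13.0752
sqrt((|z|+a)/2) = sqrt((13.0752+(-1.4))/2) = sqrt(5.8376) = 2.4161
sqrt((|z|-a)/2) = sqrt((13.0752-(-1.4))/2) = sqrt(7.2376) = 2.6903

±(2.4161 + 2.6903i) i.e. 2.4161 + 2.6903i and -2.4161 - 2.6903i


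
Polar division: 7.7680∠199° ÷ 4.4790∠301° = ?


r = 7.7680 / 4.4790 = 1.7343
theta = 199° - 301° = -102° = 258° (mod 360)

1.7343 cis(258°)


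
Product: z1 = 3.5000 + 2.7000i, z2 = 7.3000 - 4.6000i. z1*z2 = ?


Real = 3.5*7.3 - 2.7*(-4.6) = 25.55 - (-12.42) = 37.97
Imag = 3.5*(-4.6) + 7.3*2.7 = -16.1 + 19.71 = 3.61

37.9700 + 3.6100i


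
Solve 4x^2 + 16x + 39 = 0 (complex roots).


disc = 16^2 - 4*4*39 = 256 - 624 = -368
sqrt(|disc|) = sqrt(368) = 19.1833
Real part = -16/(2*4) = -2.0000
Imag part = 19.1833/(2*4) = 2.3979

-2.0000 ± 2.3979i


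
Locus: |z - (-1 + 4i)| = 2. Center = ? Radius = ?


|z - z0| = r is a circle with center z0 and radius r.
Center = (-1, 4), radius = 2

Circle with center (-1, 4) and radius 2


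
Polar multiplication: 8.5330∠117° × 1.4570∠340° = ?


r = 8.5330 * 1.4570 = 12.4326
theta = 117° + 340° = 457° = 97° (mod 360)

12.4326 cis(97°)


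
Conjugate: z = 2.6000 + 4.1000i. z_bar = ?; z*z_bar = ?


z_bar = 2.6000 - 4.1000i
z*z_bar = 2.6^2 + 4.1^2 = 6.76 + 16.81 = 23.57

z_bar = 2.6000 - 4.1000i, z*z_bar = 23.57


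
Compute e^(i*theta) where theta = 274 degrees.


cos(274°) = 0.0698
sin(274°) = -0.9976

e^(i*274°) = 0.0698 - 0.9976i


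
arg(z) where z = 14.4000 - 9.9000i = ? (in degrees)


Re = 14.4, Im = -9.9
arg = atan2(-9.9, 14.4) = -34.5085 degrees

arg(z) = -34.5085 degrees


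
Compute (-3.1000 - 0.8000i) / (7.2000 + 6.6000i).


Conjugate of z2 = 7.2000 - 6.6000i
Numerator: (-3.1000 - 0.8000i)(7.2000 - 6.6000i) = -27.6000 + 14.7000i
Denominator: 7.2^2 + 6.6^2 = 95.4
Result = (-27.6000 + 14.7000i)/95.4

-0.2893 + 0.1541i


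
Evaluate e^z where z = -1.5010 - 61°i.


e^-1.5010 = 0.2229
cos(-61°) = 0.4848
sin(-61°) = -0.87462
Real = 0.2229*0.4848 = 0.1081
Imag = 0.2229*(-0.87462) = -0.1950

0.1081 - 0.1950i


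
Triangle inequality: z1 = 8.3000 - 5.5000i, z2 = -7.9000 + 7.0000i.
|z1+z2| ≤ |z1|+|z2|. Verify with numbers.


|z1| = sqrt(8.3^2 + (-5.5)^2) = sqrt(99.14) = 9.9569
|z2| = sqrt((-7.9)^2 + 7^2) = sqrt(111.41) = 10.5551
z1+z2 = 0.4000 + 1.5000i
|z1+z2| = sqrt(2.41) = 1.5524
|z1|+|z2| = 9.9569 + 10.5551 = 20.5120

|z1+z2| = 1.5524 ≤ |z1|+|z2| = 20.5120 (verified)


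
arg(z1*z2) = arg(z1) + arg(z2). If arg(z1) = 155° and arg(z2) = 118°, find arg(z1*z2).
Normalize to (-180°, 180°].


arg(z1*z2) = 155° + 118° = 273°
Normalized to (-180°, 180°]: -87°

-87°


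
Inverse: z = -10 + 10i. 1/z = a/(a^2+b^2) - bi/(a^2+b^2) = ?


|z|^2 = 100+100 = 200
1/z = (-10 - 10i)/200

1/z = -0.0500 - 0.0500i


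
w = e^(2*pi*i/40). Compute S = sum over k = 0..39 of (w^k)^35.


The roots are w_k = w^k with w = e^(2*pi*i/40), and (w^k)^35 = (w^35)^k.
So S = 1 + u + u^2 + ... + u^(39) with u = w^35.
35 = 0*40 + 35, so 35 is not a multiple of 40: u = w^35 ≠ 1 (w is a primitive 40th root), while u^40 = (w^40)^35 = 1.
Geometric series: S = (1 - u^40)/(1 - u) = (1 - 1)/(1 - u) = 0

S = 0


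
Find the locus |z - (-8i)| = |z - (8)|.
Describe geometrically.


Equal distances means the locus is the perpendicular bisector of z1 and z2.
Midpoint = ((0+8)/2, (-8+0)/2) = (4.0000, -4.0000)

Perpendicular bisector through (4.0000, -4.0000)


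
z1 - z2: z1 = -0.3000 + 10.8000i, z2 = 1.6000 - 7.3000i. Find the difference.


Real: -0.3 - 1.6 = -1.9
Imag: 10.8 + 7.3 = 18.1

-1.9000 + 18.1000i


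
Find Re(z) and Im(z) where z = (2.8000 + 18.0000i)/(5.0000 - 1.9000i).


Multiply by conjugate: (2.8000 + 18.0000i)(5.0000 + 1.9000i) / (5^2 + (-1.9)^2)
Numerator real = 2.8*5 + 18*(-1.9) = -20.2
Numerator imag = 18*5 - 2.8*(-1.9) = 95.32
Denominator = 28.61
Re(z) = -20.2/28.61 = -0.7060
Im(z) = 95.32/28.61 = 3.3317

Re(z) = -0.7060, Im(z) = 3.3317


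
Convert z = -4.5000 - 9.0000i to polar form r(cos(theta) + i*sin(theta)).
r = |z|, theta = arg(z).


r = sqrt(20.25+81) = sqrt(101.25) = 10.0623
theta = atan2(-9, -4.5) = -116.5651 degrees

r = 10.0623, theta = -116.5651 degrees


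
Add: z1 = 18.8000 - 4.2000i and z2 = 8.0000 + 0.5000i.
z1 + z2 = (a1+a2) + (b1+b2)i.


Real: 18.8 + 8 = 26.8
Imag: -4.2 + 0.5 = -3.7

26.8000 - 3.7000i


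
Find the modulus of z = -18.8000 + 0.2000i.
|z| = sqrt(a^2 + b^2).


|z| = sqrt((-18.8)^2 + 0.2^2) = sqrt(353.44 + 0.04) = sqrt(353.48) = 18.8011

|z| = 18.8011


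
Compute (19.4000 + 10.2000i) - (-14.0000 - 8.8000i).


Real: 19.4 + 14 = 33.4
Imag: 10.2 + 8.8 = 19

33.4000 + 19.0000i


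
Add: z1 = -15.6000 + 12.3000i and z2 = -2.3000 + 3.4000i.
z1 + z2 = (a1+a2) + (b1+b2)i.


Real: -15.6 - 2.3 = -17.9
Imag: 12.3 + 3.4 = 15.7

-17.9000 + 15.7000i


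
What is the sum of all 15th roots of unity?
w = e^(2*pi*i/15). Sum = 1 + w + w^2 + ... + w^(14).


The sum of all 15th roots of unity is 0.
Geometric series: (1 - w^15)/(1 - w) = (1-1)/(1-w) = 0 since w^15 = 1, w ≠ 1.
Alternatively: coefficient of z^14 in z^15 - 1 is 0.

0


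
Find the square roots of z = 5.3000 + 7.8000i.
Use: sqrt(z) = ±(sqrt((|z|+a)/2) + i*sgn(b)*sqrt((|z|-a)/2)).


|z| = sqrt(28.09+60.84) = 9.4303
sqrt((|z|+a)/2) = sqrt((9.4303+5.3)/2) = sqrt(7.3651) = 2.7139
sqrt((|z|-a)/2) = sqrt((9.4303-5.3)/2) = sqrt(2.0651) = 1.4371

±(2.7139 + 1.4371i) i.e. 2.7139 + 1.4371i and -2.7139 - 1.4371i


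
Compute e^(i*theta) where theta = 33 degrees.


cos(33°) = 0.8387
sin(33°) = 0.5446

e^(i*33°) = 0.8387 + 0.5446i


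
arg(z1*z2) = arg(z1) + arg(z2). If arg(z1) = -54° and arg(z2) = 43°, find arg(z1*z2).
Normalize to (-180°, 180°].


arg(z1*z2) = -54° + 43° = -11°
Normalized to (-180°, 180°]: -11°

-11°


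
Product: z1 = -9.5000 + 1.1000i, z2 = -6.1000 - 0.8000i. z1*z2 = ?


Real = -9.5*(-6.1) - 1.1*(-0.8) = 57.95 - (-0.88) = 58.83
Imag = -9.5*(-0.8) - (6.1)*1.1 = 7.6 - (6.71) = 0.89

58.8300 + 0.8900i


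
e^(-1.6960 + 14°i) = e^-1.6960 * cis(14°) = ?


e^-1.6960 = 0.1834
cos(14°) = 0.9703
sin(14°) = 0.2419
Real = 0.1834*0.9703 = 0.1780
Imag = 0.1834*0.2419 = 0.0444

0.1780 + 0.0444i


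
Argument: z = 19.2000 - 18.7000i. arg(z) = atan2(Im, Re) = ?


Re = 19.2, Im = -18.7
arg = atan2(-18.7, 19.2) = -44.2442 degrees

arg(z) = -44.2442 degrees


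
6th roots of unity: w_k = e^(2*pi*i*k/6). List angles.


The 6th roots of unity are cis(360k/6°) for k=0..5
Angle step = 360/6 = 60°
Primitive root: cis(60°)
Primitive root = 0.5000 + 0.8660i

6 roots at angles: 0°, 60°, 120°, 180°, 240°, 300°


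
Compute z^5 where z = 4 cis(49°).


r^5 = 4^5 = 1024
n*theta = 5*49° = 245° = 245° (mod 360)
a = 1024*cos(245°) = -432.7611
b = 1024*sin(245°) = -928.0592

1024 cis(245°) = -432.7611 - 928.0592i


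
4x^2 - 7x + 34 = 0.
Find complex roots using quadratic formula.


disc = (-7)^2 - 4*4*34 = 49 - 544 = -495
sqrt(|disc|) = sqrt(495) = 22.2486
Real part = 7/(2*4) = 0.8750
Imag part = 22.2486/(2*4) = 2.7811

0.8750 ± 2.7811i


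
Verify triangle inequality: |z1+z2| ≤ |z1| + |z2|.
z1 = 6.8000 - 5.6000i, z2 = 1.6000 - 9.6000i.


|z1| = sqrt(6.8^2 + (-5.6)^2) = sqrt(77.6) = 8.8091
|z2| = sqrt(1.6^2 + (-9.6)^2) = sqrt(94.72) = 9.7324
z1+z2 = 8.4000 - 15.2000i
|z1+z2| = sqrt(301.6) = 17.3666
|z1|+|z2| = 8.8091 + 9.7324 = 18.5415

|z1+z2| = 17.3666 ≤ |z1|+|z2| = 18.5415 (verified)


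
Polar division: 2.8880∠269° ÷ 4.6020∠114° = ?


r = 2.8880 / 4.6020 = 0.6276
theta = 269° - 114° = 155° = 155° (mod 360)

0.6276 cis(155°)


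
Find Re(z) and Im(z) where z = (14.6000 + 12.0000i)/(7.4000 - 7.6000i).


Multiply by conjugate: (14.6000 + 12.0000i)(7.4000 + 7.6000i) / (7.4^2 + (-7.6)^2)
Numerator real = 14.6*7.4 + 12*(-7.6) = 16.84
Numerator imag = 12*7.4 - 14.6*(-7.6) = 199.76
Denominator = 112.52
Re(z) = 16.84/112.52 = 0.1497
Im(z) = 199.76/112.52 = 1.7753

Re(z) = 0.1497, Im(z) = 1.7753


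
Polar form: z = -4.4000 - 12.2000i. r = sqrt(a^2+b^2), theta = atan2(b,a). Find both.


r = sqrt(19.36+148.84) = sqrt(168.2) = 12.9692
theta = atan2(-12.2, -4.4) = -109.8321 degrees

r = 12.9692, theta = -109.8321 degrees


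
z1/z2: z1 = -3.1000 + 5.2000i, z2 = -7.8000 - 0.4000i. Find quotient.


Conjugate of z2 = -7.8000 + 0.4000i
Numerator: (-3.1000 + 5.2000i)(-7.8000 + 0.4000i) = 22.1000 - 41.8000i
Denominator: (-7.8)^2 + (-0.4)^2 = 61
Result = (22.1000 - 41.8000i)/61

0.3623 - 0.6852i


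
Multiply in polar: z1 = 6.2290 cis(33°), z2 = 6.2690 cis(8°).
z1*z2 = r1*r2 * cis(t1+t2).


r = 6.2290 * 6.2690 = 39.0496
theta = 33° + 8° = 41° = 41° (mod 360)

39.0496 cis(41°)


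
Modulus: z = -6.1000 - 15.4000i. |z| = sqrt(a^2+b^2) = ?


|z| = sqrt((-6.1)^2 + (-15.4)^2) = sqrt(37.21 + 237.16) = sqrt(274.37) = 16.5641

|z| = 16.5641


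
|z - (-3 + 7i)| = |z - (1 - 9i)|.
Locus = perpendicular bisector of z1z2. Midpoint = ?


Equal distances means the locus is the perpendicular bisector of z1 and z2.
Midpoint = ((-3+1)/2, (7+(-9))/2) = (-1.0000, -1.0000)

Perpendicular bisector through (-1.0000, -1.0000)


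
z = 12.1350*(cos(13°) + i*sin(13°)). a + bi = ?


a = 12.1350*cos(13°) = 12.1350*0.97437 = 11.8240
b = 12.1350*sin(13°) = 12.1350*0.22495 = 2.7298

11.8240 + 2.7298i


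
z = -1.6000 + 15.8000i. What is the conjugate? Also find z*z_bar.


z_bar = -1.6000 - 15.8000i
z*z_bar = (-1.6)^2 + 15.8^2 = 2.56 + 249.64 = 252.2

z_bar = -1.6000 - 15.8000i, z*z_bar = 252.2


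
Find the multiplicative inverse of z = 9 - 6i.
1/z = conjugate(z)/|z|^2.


|z|^2 = 81+36 = 117
1/z = (9 + 6i)/117

1/z = 0.0769 + 0.0513i


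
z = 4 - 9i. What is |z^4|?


|z| = sqrt(16+81) = sqrt(97) = 9.8489
|z^4| = |z|^4 = (sqrt(97))^4 = 97^2 = 9409

|z^4| = 9409


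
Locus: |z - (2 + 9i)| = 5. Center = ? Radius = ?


|z - z0| = r is a circle with center z0 and radius r.
Center = (2, 9), radius = 5

Circle with center (2, 9) and radius 5


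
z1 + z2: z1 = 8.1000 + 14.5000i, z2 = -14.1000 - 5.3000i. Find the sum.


Real: 8.1 - 14.1 = -6
Imag: 14.5 - 5.3 = 9.2

-6.0000 + 9.2000i


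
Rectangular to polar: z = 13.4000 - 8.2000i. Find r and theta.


r = sqrt(179.56+67.24) = sqrt(246.8) = 15.7099
theta = atan2(-8.2, 13.4) = -31.4641 degrees

r = 15.7099, theta = -31.4641 degrees


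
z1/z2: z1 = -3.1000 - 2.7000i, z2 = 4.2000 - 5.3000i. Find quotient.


Conjugate of z2 = 4.2000 + 5.3000i
Numerator: (-3.1000 - 2.7000i)(4.2000 + 5.3000i) = 1.2900 - 27.7700i
Denominator: 4.2^2 + (-5.3)^2 = 45.73
Result = (1.2900 - 27.7700i)/45.73

0.0282 - 0.6073i


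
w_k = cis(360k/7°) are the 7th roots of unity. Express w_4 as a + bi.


Angle = 360*4/7 = 205.7143°
a = cos(205.7143°) = -0.9010
b = sin(205.7143°) = -0.4339

-0.9010 - 0.4339i


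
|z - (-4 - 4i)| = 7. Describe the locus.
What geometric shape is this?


|z - z0| = r is a circle with center z0 and radius r.
Center = (-4, -4), radius = 7

Circle with center (-4, -4) and radius 7


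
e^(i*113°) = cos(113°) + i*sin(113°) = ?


cos(113°) = -0.3907
sin(113°) = 0.9205

e^(i*113°) = -0.3907 + 0.9205i


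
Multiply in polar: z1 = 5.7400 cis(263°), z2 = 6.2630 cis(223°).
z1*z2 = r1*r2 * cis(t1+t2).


r = 5.7400 * 6.2630 = 35.9496
theta = 263° + 223° = 486° = 126° (mod 360)

35.9496 cis(126°)


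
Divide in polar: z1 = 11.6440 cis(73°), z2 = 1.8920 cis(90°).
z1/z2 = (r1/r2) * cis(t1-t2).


r = 11.6440 / 1.8920 = 6.1543
theta = 73° - 90° = -17° = 343° (mod 360)

6.1543 cis(343°)


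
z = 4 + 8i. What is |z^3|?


|z| = sqrt(16+64) = sqrt(80) = 8.9443
|z^3| = |z|^3 = (sqrt(80))^3 = 80*sqrt(80)

|z^3| = 80*sqrt(80) ≈ 715.5418


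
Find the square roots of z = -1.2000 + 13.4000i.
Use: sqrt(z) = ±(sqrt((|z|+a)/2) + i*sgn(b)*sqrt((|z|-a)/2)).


|z| = sqrt(1.44+179.56) = 13.4536
sqrt((|z|+a)/2) = sqrt((13.4536+(-1.2))/2) = sqrt(6.1268) = 2.4752
sqrt((|z|-a)/2) = sqrt((13.4536-(-1.2))/2) = sqrt(7.3268) = 2.7068

±(2.4752 + 2.7068i) i.e. 2.4752 + 2.7068i and -2.4752 - 2.7068i


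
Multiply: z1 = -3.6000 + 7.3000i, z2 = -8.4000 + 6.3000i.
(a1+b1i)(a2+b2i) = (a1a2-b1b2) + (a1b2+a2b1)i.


Real = -3.6*(-8.4) - 7.3*6.3 = 30.24 - 45.99 = -15.75
Imag = -3.6*6.3 - (8.4)*7.3 = -22.68 - (61.32) = -84

-15.7500 - 84.0000i


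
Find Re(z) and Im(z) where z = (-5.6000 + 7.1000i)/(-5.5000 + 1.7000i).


Multiply by conjugate: (-5.6000 + 7.1000i)(-5.5000 - 1.7000i) / ((-5.5)^2 + 1.7^2)
Numerator real = -5.6*(-5.5) + 7.1*1.7 = 42.87
Numerator imag = 7.1*(-5.5) - (-5.6)*1.7 = -29.53
Denominator = 33.14
Re(z) = 42.87/33.14 = 1.2936
Im(z) = -29.53/33.14 = -0.8911

Re(z) = 1.2936, Im(z) = -0.8911


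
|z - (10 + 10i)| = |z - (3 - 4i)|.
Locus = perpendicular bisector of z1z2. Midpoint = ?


Equal distances means the locus is the perpendicular bisector of z1 and z2.
Midpoint = ((10+3)/2, (10+(-4))/2) = (6.5000, 3.0000)

Perpendicular bisector through (6.5000, 3.0000)


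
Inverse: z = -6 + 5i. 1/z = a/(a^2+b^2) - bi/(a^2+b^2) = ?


|z|^2 = 36+25 = 61
1/z = (-6 - 5i)/61

1/z = -0.0984 - 0.0820i


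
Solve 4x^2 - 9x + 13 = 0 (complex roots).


disc = (-9)^2 - 4*4*13 = 81 - 208 = -127
sqrt(|disc|) = sqrt(127) = 11.2694
Real part = 9/(2*4) = 1.1250
Imag part = 11.2694/(2*4) = 1.4087

1.1250 ± 1.4087i


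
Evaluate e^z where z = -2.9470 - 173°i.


e^-2.9470 = 0.0525
cos(-173°) = -0.9925
sin(-173°) = -0.1219
Real = 0.0525*(-0.9925) = -0.0521
Imag = 0.0525*(-0.1219) = -0.0064

-0.0521 - 0.0064i


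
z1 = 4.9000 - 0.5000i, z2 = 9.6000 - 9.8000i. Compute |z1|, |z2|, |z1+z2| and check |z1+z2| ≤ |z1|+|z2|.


|z1| = sqrt(4.9^2 + (-0.5)^2) = sqrt(24.26) = 4.9254
|z2| = sqrt(9.6^2 + (-9.8)^2) = sqrt(188.2) = 13.7186
z1+z2 = 14.5000 - 10.3000i
|z1+z2| = sqrt(316.34) = 17.7859
|z1|+|z2| = 4.9254 + 13.7186 = 18.6440

|z1+z2| = 17.7859 ≤ |z1|+|z2| = 18.6440 (verified)


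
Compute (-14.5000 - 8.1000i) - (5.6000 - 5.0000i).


Real: -14.5 - 5.6 = -20.1
Imag: -8.1 + 5 = -3.1

-20.1000 - 3.1000i


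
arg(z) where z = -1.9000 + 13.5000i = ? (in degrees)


Re = -1.9, Im = 13.5
arg = atan2(13.5, -1.9) = 98.0112 degrees

arg(z) = 98.0112 degrees


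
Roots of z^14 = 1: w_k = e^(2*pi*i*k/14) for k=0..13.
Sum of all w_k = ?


The sum of all 14th roots of unity is 0.
Geometric series: (1 - w^14)/(1 - w) = (1-1)/(1-w) = 0 since w^14 = 1, w ≠ 1.
Alternatively: coefficient of z^13 in z^14 - 1 is 0.

0


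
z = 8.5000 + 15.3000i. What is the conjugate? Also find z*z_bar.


z_bar = 8.5000 - 15.3000i
z*z_bar = 8.5^2 + 15.3^2 = 72.25 + 234.09 = 306.34

z_bar = 8.5000 - 15.3000i, z*z_bar = 306.34


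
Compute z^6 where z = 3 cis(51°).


r^6 = 3^6 = 729
n*theta = 6*51° = 306° = 306° (mod 360)
a = 729*cos(306°) = 428.4954
b = 729*sin(306°) = -589.7734

729 cis(306°) = 428.4954 - 589.7734i


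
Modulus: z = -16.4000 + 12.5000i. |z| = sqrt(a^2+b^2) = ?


|z| = sqrt((-16.4)^2 + 12.5^2) = sqrt(268.96 + 156.25) = sqrt(425.21) = 20.6206

|z| = 20.6206


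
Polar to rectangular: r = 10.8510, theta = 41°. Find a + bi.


a = 10.8510*cos(41°) = 10.8510*0.75471 = 8.1894
b = 10.8510*sin(41°) = 10.8510*0.65606 = 7.1189

8.1894 + 7.1189i


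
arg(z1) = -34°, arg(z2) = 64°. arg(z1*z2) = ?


arg(z1*z2) = -34° + 64° = 30°
Normalized to (-180°, 180°]: 30°

30°


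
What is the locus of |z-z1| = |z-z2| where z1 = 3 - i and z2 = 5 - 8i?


Equal distances means the locus is the perpendicular bisector of z1 and z2.
Midpoint = ((3+5)/2, (-1+(-8))/2) = (4.0000, -4.5000)

Perpendicular bisector through (4.0000, -4.5000)


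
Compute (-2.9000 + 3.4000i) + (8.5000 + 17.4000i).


Real: -2.9 + 8.5 = 5.6
Imag: 3.4 + 17.4 = 20.8

5.6000 + 20.8000i


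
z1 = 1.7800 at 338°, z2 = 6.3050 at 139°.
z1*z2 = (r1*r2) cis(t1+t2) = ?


r = 1.7800 * 6.3050 = 11.2229
theta = 338° + 139° = 477° = 117° (mod 360)

11.2229 cis(117°)


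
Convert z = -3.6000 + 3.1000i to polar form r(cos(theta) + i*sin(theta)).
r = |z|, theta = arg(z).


r = sqrt(12.96+9.61) = sqrt(22.57) = 4.7508
theta = atan2(3.1, -3.6) = 139.2679 degrees

r = 4.7508, theta = 139.2679 degrees


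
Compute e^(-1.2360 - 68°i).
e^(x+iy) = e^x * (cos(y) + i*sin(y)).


e^-1.2360 = 0.2905
cos(-68°) = 0.3746
sin(-68°) = -0.9272
Real = 0.2905*0.3746 = 0.1088
Imag = 0.2905*(-0.9272) = -0.2694

0.1088 - 0.2694i


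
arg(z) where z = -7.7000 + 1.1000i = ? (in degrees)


Re = -7.7, Im = 1.1
arg = atan2(1.1, -7.7) = 171.8699 degrees

arg(z) = 171.8699 degrees


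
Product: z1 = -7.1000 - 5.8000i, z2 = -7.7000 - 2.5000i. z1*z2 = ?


Real = -7.1*(-7.7) - (-5.8)*(-2.5) = 54.67 - 14.5 = 40.17
Imag = -7.1*(-2.5) - (7.7)*(-5.8) = 17.75 + 44.66 = 62.41

40.1700 + 62.4100i


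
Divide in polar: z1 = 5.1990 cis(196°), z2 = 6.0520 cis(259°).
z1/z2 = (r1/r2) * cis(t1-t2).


r = 5.1990 / 6.0520 = 0.8591
theta = 196° - 259° = -63° = 297° (mod 360)

0.8591 cis(297°)


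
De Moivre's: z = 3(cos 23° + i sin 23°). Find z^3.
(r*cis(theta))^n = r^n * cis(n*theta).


r^3 = 3^3 = 27
n*theta = 3*23° = 69° = 69° (mod 360)
a = 27*cos(69°) = 9.6759
b = 27*sin(69°) = 25.2067

27 cis(69°) = 9.6759 + 25.2067i


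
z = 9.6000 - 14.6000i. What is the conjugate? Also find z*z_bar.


z_bar = 9.6000 + 14.6000i
z*z_bar = 9.6^2 + (-14.6)^2 = 92.16 + 213.16 = 305.32

z_bar = 9.6000 + 14.6000i, z*z_bar = 305.32


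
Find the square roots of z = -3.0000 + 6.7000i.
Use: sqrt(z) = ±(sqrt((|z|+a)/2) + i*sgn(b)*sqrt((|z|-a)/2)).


|z| = sqrt(9+44.89) = 7.3410
sqrt((|z|+a)/2) = sqrt((7.3410+(-3))/2) = sqrt(2.1705) = 1.4733
sqrt((|z|-a)/2) = sqrt((7.3410-(-3))/2) = sqrt(5.1705) = 2.2739

±(1.4733 + 2.2739i) i.e. 1.4733 + 2.2739i and -1.4733 - 2.2739i


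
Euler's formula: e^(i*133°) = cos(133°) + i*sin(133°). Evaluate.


cos(133°) = -0.6820
sin(133°) = 0.7314

e^(i*133°) = -0.6820 + 0.7314i


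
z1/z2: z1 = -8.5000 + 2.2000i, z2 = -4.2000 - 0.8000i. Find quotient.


Conjugate of z2 = -4.2000 + 0.8000i
Numerator: (-8.5000 + 2.2000i)(-4.2000 + 0.8000i) = 33.9400 - 16.0400i
Denominator: (-4.2)^2 + (-0.8)^2 = 18.28
Result = (33.9400 - 16.0400i)/18.28

1.8567 - 0.8775i


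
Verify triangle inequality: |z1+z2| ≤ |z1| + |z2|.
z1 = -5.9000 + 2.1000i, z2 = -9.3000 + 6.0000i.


|z1| = sqrt((-5.9)^2 + 2.1^2) = sqrt(39.22) = 6.2626
|z2| = sqrt((-9.3)^2 + 6^2) = sqrt(122.49) = 11.0675
z1+z2 = -15.2000 + 8.1000i
|z1+z2| = sqrt(296.65) = 17.2235
|z1|+|z2| = 6.2626 + 11.0675 = 17.3301

|z1+z2| = 17.2235 ≤ |z1|+|z2| = 17.3301 (verified)


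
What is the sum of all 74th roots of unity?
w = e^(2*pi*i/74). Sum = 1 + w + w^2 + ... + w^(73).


The sum of all 74th roots of unity is 0.
Geometric series: (1 - w^74)/(1 - w) = (1-1)/(1-w) = 0 since w^74 = 1, w ≠ 1.
Alternatively: coefficient of z^73 in z^74 - 1 is 0.

0


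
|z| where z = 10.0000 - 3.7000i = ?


|z| = sqrt(10^2 + (-3.7)^2) = sqrt(100 + 13.69) = sqrt(113.69) = 10.6626

|z| = 10.6626


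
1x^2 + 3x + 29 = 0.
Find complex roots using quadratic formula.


disc = 3^2 - 4*1*29 = 9 - 116 = -107
sqrt(|disc|) = sqrt(107) = 10.3441
Real part = -3/(2*1) = -1.5000
Imag part = 10.3441/(2*1) = 5.1720

-1.5000 ± 5.1720i


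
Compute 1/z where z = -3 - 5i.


|z|^2 = 9+25 = 34
1/z = (-3 + 5i)/34

1/z = -0.0882 + 0.1471i


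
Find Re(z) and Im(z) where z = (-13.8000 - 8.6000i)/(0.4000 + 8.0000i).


Multiply by conjugate: (-13.8000 - 8.6000i)(0.4000 - 8.0000i) / (0.4^2 + 8^2)
Numerator real = -13.8*0.4 - (8.6)*8 = -74.32
Numerator imag = -8.6*0.4 - (-13.8)*8 = 106.96
Denominator = 64.16
Re(z) = -74.32/64.16 = -1.1584
Im(z) = 106.96/64.16 = 1.6671

Re(z) = -1.1584, Im(z) = 1.6671


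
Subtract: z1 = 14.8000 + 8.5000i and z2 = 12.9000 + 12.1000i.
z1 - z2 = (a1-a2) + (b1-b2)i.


Real: 14.8 - 12.9 = 1.9
Imag: 8.5 - 12.1 = -3.6

1.9000 - 3.6000i


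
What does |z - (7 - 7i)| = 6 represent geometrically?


|z - z0| = r is a circle with center z0 and radius r.
Center = (7, -7), radius = 6

Circle with center (7, -7) and radius 6


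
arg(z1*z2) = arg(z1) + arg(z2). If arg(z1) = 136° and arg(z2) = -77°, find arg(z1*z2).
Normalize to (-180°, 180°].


arg(z1*z2) = 136° - 77° = 59°
Normalized to (-180°, 180°]: 59°

59°


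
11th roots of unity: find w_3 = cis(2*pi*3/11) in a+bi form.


Angle = 360*3/11 = 98.1818°
a = cos(98.1818°) = -0.1423
b = sin(98.1818°) = 0.9898

-0.1423 + 0.9898i


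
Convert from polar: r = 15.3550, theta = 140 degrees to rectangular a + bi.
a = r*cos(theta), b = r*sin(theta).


a = 15.3550*cos(140°) = 15.3550*(-0.766044) = -11.7626
b = 15.3550*sin(140°) = 15.3550*0.64279 = 9.8700

-11.7626 + 9.8700i


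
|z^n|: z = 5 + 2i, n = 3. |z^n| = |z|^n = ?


|z| = sqrt(25+4) = sqrt(29) = 5.3852
|z^3| = |z|^3 = (sqrt(29))^3 = 29*sqrt(29)

|z^3| = 29*sqrt(29) ≈ 156.1698


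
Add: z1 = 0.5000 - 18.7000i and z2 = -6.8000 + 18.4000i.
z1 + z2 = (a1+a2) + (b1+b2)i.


Real: 0.5 - 6.8 = -6.3
Imag: -18.7 + 18.4 = -0.3

-6.3000 - 0.3000i


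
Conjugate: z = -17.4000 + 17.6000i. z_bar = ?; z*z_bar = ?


z_bar = -17.4000 - 17.6000i
z*z_bar = (-17.4)^2 + 17.6^2 = 302.76 + 309.76 = 612.52

z_bar = -17.4000 - 17.6000i, z*z_bar = 612.52


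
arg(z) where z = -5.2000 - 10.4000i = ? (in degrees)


Re = -5.2, Im = -10.4
arg = atan2(-10.4, -5.2) = -116.5651 degrees

arg(z) = -116.5651 degrees


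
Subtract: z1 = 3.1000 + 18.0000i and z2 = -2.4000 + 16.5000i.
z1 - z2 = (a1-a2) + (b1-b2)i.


Real: 3.1 + 2.4 = 5.5
Imag: 18 - 16.5 = 1.5

5.5000 + 1.5000i


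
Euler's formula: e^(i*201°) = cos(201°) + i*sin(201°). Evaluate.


cos(201°) = -0.9336
sin(201°) = -0.3584

e^(i*201°) = -0.9336 - 0.3584i


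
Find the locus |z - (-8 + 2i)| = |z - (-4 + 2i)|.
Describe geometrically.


Equal distances means the locus is the perpendicular bisector of z1 and z2.
Midpoint = ((-8+(-4))/2, (2+2)/2) = (-6.0000, 2.0000)

Perpendicular bisector through (-6.0000, 2.0000)


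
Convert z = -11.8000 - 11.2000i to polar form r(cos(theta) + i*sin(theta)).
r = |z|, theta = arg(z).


r = sqrt(139.24+125.44) = sqrt(264.68) = 16.2690
theta = atan2(-11.2, -11.8) = -136.4943 degrees

r = 16.2690, theta = -136.4943 degrees


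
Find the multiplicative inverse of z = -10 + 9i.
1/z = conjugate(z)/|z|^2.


|z|^2 = 100+81 = 181
1/z = (-10 - 9i)/181

1/z = -0.0552 - 0.0497i


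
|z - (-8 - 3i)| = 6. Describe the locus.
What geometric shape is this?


|z - z0| = r is a circle with center z0 and radius r.
Center = (-8, -3), radius = 6

Circle with center (-8, -3) and radius 6
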